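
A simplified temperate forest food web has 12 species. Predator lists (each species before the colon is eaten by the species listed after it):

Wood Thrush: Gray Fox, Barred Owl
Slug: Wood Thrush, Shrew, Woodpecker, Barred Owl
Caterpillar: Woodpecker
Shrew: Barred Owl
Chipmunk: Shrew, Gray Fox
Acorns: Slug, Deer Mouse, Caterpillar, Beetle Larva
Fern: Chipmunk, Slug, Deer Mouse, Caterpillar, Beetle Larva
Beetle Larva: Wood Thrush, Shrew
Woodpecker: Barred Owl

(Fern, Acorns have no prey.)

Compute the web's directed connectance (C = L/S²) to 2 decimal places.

The web has S = 12 species and L = 22 feeding links.
C = L / S² = 22 / 144 = 0.1528 ≈ 0.15.

C = 0.15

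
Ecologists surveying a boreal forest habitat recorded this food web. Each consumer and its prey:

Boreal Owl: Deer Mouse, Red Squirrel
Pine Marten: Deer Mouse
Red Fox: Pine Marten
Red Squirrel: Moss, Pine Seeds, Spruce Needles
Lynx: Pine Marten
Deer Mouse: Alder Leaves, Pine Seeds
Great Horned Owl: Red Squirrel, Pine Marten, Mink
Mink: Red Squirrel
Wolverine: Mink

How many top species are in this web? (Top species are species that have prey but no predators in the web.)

Top species (has prey, but nothing eats it): Boreal Owl, Red Fox, Lynx, Wolverine, Great Horned Owl.
Count: 5.

5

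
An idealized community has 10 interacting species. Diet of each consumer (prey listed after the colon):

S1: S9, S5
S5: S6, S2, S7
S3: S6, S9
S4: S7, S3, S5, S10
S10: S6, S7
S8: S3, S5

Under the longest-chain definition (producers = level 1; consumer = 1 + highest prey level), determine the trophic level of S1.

S6 is a producer → level 1.
S5 eats S6 (level 1); other prey at levels: S2 1, S7 1 → level 2.
S1 eats S5 (level 2); other prey at levels: S9 1 → level 3.

Trophic level 3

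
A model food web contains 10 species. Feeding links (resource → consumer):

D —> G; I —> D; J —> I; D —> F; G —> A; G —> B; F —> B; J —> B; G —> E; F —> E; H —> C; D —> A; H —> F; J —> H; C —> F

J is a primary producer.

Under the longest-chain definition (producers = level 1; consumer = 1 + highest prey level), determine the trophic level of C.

J is a producer → level 1.
H eats J → level 2.
C eats H → level 3.

Trophic level 3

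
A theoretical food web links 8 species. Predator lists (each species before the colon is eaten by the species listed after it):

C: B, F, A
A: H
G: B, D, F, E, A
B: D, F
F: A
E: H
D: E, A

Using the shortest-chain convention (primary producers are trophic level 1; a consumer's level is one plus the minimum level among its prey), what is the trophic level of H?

G is a producer → level 1.
E eats G → level 2.
H eats E → level 3.
No prey of H is below level 2, so 3 is the minimum.

Trophic level 3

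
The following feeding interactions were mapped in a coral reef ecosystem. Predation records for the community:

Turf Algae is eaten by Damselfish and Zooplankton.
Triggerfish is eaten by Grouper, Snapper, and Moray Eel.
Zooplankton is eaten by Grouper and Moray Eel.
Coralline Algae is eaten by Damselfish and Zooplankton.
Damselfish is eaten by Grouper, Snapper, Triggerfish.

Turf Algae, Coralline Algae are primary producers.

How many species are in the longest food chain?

4 species

One longest chain: Turf Algae → Damselfish → Triggerfish → Moray Eel.
It has 4 species and 3 links.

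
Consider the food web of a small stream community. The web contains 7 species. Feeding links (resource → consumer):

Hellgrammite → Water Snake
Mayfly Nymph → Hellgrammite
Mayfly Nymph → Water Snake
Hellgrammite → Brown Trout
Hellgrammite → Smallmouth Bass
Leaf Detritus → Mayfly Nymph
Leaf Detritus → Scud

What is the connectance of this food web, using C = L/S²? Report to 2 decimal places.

The web has S = 7 species and L = 7 feeding links.
C = L / S² = 7 / 49 = 0.1429 ≈ 0.14.

C = 0.14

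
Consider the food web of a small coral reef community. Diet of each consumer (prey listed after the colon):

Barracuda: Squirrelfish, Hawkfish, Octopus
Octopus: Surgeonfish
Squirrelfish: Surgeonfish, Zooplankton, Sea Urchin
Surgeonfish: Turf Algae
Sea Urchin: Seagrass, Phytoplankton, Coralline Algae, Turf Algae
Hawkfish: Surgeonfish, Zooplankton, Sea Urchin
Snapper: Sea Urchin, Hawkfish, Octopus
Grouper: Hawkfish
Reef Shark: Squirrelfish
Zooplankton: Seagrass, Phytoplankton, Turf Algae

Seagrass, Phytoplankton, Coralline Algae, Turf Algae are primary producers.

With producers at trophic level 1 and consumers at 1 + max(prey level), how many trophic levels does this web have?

Producers (level 1): Seagrass, Phytoplankton, Coralline Algae, Turf Algae.
Turf Algae → Surgeonfish → Hawkfish → Barracuda gives Barracuda level 4.
No species has a prey at level 4, so no species reaches level 5.

4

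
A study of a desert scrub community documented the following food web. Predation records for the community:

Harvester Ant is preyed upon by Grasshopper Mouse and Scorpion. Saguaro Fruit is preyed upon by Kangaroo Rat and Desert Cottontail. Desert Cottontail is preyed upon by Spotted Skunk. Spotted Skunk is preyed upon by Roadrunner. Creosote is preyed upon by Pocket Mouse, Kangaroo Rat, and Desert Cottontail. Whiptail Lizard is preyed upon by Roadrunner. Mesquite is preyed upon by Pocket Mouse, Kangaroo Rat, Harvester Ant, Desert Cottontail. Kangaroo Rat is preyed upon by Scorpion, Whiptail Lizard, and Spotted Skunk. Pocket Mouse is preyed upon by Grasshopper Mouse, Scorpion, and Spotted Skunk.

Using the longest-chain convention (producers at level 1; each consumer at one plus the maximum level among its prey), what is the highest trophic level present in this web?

4

Producers (level 1): Creosote, Saguaro Fruit, Mesquite.
Creosote → Kangaroo Rat → Whiptail Lizard → Roadrunner gives Roadrunner level 4.
No species has a prey at level 4, so no species reaches level 5.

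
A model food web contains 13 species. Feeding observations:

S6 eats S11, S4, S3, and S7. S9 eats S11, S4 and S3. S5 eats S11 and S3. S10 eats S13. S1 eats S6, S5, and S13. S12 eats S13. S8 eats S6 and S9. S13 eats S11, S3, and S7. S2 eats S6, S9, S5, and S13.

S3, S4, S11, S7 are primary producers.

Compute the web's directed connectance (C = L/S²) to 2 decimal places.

The web has S = 13 species and L = 23 feeding links.
C = L / S² = 23 / 169 = 0.1361 ≈ 0.14.

C = 0.14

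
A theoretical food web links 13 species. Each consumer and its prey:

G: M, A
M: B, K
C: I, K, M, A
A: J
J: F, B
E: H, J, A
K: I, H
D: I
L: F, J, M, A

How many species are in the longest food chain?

One longest chain: F → J → A → L.
It has 4 species and 3 links.

4 species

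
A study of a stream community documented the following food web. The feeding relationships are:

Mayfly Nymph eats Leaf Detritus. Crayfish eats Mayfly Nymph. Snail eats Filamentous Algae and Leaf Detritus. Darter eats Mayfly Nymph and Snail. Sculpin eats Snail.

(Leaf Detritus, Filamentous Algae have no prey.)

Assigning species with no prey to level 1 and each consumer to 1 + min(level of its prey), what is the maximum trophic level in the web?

3

Basal resources (level 1): Leaf Detritus, Filamentous Algae.
Following each consumer down to its lowest-level prey: Leaf Detritus → Snail → Sculpin (levels 1 through 3).
All prey of Sculpin (Snail 2) are at level 2 or above, so Sculpin is at level 1 + 2 = 3.
Every consumer has at least one prey at level 2 or below, so none exceeds level 3.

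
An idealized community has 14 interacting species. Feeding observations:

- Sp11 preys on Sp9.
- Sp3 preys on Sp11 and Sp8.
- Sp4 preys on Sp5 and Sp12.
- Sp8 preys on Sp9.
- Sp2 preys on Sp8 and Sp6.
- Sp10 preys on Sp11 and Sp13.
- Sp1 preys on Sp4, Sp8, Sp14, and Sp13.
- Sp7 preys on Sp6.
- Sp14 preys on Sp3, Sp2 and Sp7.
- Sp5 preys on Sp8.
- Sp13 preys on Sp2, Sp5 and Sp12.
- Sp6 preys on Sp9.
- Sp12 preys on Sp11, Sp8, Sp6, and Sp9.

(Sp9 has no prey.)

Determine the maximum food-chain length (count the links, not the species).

4 links

One longest chain: Sp9 → Sp8 → Sp3 → Sp14 → Sp1.
It has 5 species and 4 links.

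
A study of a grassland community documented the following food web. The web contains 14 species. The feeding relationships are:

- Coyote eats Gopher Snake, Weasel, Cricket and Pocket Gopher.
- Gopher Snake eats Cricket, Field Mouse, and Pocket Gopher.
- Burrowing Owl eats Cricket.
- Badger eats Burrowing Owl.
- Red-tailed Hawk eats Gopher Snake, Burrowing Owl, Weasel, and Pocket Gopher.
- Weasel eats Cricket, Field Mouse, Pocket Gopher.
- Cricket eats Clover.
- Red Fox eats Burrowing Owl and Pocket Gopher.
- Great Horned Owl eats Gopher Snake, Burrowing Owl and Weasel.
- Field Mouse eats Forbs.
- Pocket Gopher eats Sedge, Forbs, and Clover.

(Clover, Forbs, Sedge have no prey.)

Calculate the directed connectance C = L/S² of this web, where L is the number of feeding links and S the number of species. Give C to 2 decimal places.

C = 0.13

The web has S = 14 species and L = 26 feeding links.
C = L / S² = 26 / 196 = 0.1327 ≈ 0.13.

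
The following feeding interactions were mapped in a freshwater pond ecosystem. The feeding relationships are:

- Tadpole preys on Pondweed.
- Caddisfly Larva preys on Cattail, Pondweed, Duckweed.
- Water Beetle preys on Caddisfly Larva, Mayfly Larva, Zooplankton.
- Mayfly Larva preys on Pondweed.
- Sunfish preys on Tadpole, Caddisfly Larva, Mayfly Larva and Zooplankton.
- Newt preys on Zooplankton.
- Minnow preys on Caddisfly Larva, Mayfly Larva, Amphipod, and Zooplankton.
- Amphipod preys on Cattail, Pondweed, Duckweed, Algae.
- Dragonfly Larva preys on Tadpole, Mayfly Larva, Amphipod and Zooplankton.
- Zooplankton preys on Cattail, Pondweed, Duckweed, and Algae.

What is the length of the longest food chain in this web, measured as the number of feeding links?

2 links

One longest chain: Algae → Zooplankton → Water Beetle.
It has 3 species and 2 links.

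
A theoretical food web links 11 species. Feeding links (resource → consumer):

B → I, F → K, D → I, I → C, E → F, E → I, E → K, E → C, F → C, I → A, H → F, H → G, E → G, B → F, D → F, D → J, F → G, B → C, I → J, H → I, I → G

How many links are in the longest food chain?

One longest chain: D → F → K.
It has 3 species and 2 links.

2 links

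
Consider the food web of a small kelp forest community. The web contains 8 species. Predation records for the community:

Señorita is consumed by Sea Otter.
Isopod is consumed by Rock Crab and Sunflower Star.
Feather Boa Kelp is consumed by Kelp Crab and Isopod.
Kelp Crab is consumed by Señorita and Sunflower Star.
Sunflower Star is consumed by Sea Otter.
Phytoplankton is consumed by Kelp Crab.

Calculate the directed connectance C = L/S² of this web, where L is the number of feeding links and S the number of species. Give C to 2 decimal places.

C = 0.14

The web has S = 8 species and L = 9 feeding links.
C = L / S² = 9 / 64 = 0.1406 ≈ 0.14.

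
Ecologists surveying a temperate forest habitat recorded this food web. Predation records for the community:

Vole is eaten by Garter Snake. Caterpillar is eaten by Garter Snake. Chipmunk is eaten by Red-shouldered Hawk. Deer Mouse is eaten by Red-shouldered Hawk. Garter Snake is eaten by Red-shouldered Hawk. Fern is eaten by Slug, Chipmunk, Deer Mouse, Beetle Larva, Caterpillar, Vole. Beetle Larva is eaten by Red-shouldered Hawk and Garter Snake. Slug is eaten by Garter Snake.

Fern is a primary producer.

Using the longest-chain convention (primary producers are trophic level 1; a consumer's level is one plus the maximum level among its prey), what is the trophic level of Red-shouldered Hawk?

Fern is a producer → level 1.
Caterpillar eats Fern → level 2.
Garter Snake eats Caterpillar (level 2); other prey at levels: Slug 2, Beetle Larva 2, Vole 2 → level 3.
Red-shouldered Hawk eats Garter Snake (level 3); other prey at levels: Beetle Larva 2, Deer Mouse 2, Chipmunk 2 → level 4.

Trophic level 4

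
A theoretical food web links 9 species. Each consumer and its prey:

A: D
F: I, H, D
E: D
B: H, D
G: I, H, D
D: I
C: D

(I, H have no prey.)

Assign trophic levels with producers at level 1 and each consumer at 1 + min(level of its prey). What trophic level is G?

I is a producer → level 1.
G eats I → level 2.

Trophic level 2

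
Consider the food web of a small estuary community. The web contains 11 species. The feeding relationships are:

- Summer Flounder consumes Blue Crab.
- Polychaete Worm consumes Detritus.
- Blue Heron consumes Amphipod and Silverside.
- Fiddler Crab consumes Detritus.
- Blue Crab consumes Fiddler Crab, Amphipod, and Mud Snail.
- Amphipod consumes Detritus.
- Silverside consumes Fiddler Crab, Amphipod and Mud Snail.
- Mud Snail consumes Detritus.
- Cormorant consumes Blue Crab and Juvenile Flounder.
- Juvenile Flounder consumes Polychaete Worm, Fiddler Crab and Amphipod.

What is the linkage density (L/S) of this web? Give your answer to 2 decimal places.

There are L = 18 links among S = 11 species.
L/S = 18/11 = 1.6364 ≈ 1.64.

L/S = 1.64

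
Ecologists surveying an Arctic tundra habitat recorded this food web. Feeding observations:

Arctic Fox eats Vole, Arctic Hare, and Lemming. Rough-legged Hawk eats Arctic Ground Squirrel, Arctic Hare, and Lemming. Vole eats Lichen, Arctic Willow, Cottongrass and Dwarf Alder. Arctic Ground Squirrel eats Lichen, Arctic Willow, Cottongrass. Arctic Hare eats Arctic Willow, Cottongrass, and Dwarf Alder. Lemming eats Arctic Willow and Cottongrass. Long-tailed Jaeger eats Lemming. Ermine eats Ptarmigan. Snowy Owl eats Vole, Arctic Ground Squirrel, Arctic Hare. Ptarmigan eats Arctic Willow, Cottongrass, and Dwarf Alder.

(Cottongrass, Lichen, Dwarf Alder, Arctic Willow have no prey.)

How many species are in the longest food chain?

One longest chain: Cottongrass → Lemming → Long-tailed Jaeger.
It has 3 species and 2 links.

3 species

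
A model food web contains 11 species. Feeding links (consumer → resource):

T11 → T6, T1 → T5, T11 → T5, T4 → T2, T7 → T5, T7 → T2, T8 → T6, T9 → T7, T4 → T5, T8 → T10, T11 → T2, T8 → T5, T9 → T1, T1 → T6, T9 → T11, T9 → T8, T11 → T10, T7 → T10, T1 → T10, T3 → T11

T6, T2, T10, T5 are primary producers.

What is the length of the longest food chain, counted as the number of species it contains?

One longest chain: T2 → T7 → T9.
It has 3 species and 2 links.

3 species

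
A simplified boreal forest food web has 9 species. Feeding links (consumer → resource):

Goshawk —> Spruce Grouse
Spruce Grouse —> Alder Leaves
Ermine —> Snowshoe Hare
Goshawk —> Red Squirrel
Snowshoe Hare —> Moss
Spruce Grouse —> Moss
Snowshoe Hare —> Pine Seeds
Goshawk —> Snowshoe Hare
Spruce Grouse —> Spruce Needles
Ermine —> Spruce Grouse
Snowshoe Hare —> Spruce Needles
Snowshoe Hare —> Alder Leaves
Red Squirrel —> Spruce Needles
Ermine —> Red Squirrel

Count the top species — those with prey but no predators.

Top species (has prey, but nothing eats it): Goshawk, Ermine.
Count: 2.

2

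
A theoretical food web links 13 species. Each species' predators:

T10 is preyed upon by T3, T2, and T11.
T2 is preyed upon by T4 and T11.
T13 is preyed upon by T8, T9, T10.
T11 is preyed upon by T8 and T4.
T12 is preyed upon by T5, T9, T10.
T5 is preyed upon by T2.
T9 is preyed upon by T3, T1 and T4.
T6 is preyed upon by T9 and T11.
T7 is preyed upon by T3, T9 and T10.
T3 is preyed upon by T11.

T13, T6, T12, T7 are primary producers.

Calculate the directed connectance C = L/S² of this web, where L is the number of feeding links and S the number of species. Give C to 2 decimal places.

C = 0.14

The web has S = 13 species and L = 23 feeding links.
C = L / S² = 23 / 169 = 0.1361 ≈ 0.14.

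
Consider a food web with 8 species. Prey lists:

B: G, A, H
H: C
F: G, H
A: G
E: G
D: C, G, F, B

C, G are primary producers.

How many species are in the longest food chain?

4 species

One longest chain: C → H → F → D.
It has 4 species and 3 links.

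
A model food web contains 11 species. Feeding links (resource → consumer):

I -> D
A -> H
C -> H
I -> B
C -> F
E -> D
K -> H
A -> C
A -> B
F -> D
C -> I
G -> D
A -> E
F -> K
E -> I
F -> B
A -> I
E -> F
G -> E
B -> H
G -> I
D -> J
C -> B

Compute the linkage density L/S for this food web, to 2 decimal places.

L/S = 2.09

There are L = 23 links among S = 11 species.
L/S = 23/11 = 2.0909 ≈ 2.09.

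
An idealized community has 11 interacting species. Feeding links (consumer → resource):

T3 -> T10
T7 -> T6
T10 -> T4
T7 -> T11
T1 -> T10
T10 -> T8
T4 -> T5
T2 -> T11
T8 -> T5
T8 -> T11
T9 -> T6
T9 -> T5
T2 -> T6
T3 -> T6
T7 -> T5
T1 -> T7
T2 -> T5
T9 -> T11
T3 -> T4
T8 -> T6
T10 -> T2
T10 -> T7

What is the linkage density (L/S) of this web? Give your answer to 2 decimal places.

L/S = 2.00

There are L = 22 links among S = 11 species.
L/S = 22/11 = 2.0000 ≈ 2.00.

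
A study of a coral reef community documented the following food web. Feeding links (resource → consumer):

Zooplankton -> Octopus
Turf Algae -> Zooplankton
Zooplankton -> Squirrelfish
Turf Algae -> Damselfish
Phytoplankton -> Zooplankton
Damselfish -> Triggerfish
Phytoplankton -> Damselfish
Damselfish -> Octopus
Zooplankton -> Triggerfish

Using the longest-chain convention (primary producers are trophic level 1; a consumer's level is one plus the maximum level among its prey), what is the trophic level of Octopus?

Phytoplankton is a producer → level 1.
Zooplankton eats Phytoplankton (level 1); other prey at levels: Turf Algae 1 → level 2.
Octopus eats Zooplankton (level 2); other prey at levels: Damselfish 2 → level 3.

Trophic level 3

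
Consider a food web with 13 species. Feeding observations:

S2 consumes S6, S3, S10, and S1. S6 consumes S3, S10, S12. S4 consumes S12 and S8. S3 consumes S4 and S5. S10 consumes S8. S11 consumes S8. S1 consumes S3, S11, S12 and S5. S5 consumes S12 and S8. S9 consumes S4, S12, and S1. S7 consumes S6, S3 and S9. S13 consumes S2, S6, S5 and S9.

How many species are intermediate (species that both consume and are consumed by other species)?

Intermediate species (has both prey and predators): S11, S5, S4, S10, S3, S6, S1, S2, S9.
Count: 9.

9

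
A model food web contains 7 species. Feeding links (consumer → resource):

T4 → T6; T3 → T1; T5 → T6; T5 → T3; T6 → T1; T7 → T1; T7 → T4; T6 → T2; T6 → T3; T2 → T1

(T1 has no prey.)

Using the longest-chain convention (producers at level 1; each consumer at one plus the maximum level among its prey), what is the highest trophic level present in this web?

Producers (level 1): T1.
T1 → T2 → T6 → T4 → T7 gives T7 level 5.
No species has a prey at level 5, so no species reaches level 6.

5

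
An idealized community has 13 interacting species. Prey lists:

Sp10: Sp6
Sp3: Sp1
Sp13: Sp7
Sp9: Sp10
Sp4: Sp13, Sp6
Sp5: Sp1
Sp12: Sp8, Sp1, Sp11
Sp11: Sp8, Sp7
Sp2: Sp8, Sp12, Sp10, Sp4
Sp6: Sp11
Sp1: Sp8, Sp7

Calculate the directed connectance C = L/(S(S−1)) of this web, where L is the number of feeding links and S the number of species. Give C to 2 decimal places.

C = 0.12

The web has S = 13 species and L = 19 feeding links.
C = L / (S(S−1)) = 19 / 156 = 0.1218 ≈ 0.12.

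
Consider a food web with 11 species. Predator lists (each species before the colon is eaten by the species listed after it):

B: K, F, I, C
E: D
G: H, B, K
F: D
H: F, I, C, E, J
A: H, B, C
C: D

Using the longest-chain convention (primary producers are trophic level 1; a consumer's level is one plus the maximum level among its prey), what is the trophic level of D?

A is a producer → level 1.
H eats A (level 1); other prey at levels: G 1 → level 2.
E eats H → level 3.
D eats E (level 3); other prey at levels: F 3, C 3 → level 4.

Trophic level 4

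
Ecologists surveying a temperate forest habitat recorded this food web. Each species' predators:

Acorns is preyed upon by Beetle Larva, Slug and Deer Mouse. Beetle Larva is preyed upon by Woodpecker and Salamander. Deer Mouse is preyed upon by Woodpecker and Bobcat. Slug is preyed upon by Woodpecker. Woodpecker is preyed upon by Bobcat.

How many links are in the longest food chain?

3 links

One longest chain: Acorns → Deer Mouse → Woodpecker → Bobcat.
It has 4 species and 3 links.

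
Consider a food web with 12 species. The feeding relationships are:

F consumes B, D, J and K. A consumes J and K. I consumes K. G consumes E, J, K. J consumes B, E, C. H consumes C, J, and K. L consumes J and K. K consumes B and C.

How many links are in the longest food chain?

One longest chain: C → K → F.
It has 3 species and 2 links.

2 links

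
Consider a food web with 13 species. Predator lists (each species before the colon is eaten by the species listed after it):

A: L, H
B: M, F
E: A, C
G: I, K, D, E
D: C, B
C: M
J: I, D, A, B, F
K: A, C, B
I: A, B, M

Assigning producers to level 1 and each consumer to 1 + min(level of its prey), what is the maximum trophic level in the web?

3

Producers (level 1): G, J.
Following each consumer down to its lowest-level prey: J → B → M (levels 1 through 3).
All prey of M (B 2, I 2, C 3) are at level 2 or above, so M is at level 1 + 2 = 3.
Every consumer has at least one prey at level 2 or below, so none exceeds level 3.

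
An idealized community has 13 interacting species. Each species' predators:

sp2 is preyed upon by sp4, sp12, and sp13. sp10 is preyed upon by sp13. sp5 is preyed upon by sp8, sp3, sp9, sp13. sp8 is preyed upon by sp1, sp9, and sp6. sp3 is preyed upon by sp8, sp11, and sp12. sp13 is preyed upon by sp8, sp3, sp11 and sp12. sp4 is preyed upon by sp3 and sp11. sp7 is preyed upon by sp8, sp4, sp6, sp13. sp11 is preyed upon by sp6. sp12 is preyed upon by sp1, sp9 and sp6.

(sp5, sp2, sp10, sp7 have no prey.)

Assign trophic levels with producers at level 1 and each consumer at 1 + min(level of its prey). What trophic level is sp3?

Trophic level 2

sp5 is a producer → level 1.
sp3 eats sp5 → level 2.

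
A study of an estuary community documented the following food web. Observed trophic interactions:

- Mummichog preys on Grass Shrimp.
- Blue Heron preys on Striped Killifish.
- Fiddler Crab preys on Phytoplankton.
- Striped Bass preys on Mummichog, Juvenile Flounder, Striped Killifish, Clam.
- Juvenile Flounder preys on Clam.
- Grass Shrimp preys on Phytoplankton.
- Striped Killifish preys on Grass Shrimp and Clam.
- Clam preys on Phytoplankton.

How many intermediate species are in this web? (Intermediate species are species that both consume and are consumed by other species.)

5

Intermediate species (has both prey and predators): Grass Shrimp, Clam, Juvenile Flounder, Striped Killifish, Mummichog.
Count: 5.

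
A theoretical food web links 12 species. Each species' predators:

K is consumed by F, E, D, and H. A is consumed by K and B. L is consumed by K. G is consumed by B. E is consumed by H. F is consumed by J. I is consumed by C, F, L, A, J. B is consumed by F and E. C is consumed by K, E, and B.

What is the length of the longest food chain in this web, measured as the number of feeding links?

4 links

One longest chain: I → C → K → F → J.
It has 5 species and 4 links.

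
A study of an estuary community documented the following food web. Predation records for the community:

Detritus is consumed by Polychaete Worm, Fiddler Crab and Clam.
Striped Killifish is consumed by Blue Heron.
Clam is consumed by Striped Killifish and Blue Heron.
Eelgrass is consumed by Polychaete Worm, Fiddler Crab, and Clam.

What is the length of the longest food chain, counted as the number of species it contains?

4 species

One longest chain: Detritus → Clam → Striped Killifish → Blue Heron.
It has 4 species and 3 links.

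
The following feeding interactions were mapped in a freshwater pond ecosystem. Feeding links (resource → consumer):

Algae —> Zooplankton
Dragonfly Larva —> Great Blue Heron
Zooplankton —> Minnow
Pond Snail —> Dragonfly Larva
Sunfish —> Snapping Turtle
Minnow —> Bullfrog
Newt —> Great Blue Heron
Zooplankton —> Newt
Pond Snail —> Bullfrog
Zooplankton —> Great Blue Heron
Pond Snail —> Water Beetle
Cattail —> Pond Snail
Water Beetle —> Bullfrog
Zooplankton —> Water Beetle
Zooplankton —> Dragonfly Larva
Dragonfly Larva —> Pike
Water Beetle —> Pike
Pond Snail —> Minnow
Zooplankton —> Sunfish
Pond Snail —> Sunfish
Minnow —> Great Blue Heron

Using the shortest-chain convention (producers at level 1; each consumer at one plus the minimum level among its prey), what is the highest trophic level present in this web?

4

Producers (level 1): Algae, Cattail.
Following each consumer down to its lowest-level prey: Cattail → Pond Snail → Dragonfly Larva → Pike (levels 1 through 4).
All prey of Pike (Dragonfly Larva 3, Water Beetle 3) are at level 3 or above, so Pike is at level 1 + 3 = 4.
Every consumer has at least one prey at level 3 or below, so none exceeds level 4.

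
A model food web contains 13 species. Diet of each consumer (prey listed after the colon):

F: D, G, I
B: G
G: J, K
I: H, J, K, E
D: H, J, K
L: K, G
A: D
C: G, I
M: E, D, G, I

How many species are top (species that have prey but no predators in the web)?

6

Top species (has prey, but nothing eats it): M, F, L, C, A, B.
Count: 6.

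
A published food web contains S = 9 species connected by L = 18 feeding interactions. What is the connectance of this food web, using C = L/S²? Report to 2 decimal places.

The web has S = 9 species and L = 18 feeding links.
C = L / S² = 18 / 81 = 0.2222 ≈ 0.22.

C = 0.22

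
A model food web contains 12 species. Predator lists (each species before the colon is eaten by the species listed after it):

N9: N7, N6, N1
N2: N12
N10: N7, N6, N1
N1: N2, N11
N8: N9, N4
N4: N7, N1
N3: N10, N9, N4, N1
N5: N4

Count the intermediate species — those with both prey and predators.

5

Intermediate species (has both prey and predators): N10, N9, N4, N1, N2.
Count: 5.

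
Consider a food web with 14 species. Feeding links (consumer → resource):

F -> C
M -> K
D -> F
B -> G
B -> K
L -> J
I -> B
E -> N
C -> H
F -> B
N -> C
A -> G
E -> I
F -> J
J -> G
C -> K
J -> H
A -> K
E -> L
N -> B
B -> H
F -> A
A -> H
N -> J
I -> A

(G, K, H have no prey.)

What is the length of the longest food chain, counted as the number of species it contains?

One longest chain: G → J → N → E.
It has 4 species and 3 links.

4 species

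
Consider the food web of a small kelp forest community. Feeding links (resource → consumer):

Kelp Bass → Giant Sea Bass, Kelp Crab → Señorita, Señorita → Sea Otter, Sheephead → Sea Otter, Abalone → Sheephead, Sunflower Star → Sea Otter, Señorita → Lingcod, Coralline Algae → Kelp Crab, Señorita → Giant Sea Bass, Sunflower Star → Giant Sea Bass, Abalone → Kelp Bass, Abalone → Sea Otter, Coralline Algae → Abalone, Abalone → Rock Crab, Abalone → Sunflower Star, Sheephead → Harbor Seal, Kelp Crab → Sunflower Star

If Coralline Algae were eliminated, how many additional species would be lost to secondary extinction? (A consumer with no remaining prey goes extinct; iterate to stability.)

11

Remove Coralline Algae.
Round 1: Kelp Crab (all prey gone), Abalone (all prey gone) → extinct.
Round 2: Señorita (all prey gone), Kelp Bass (all prey gone), Sheephead (all prey gone), Sunflower Star (all prey gone), Rock Crab (all prey gone) → extinct.
Round 3: Harbor Seal (all prey gone), Sea Otter (all prey gone), Lingcod (all prey gone), Giant Sea Bass (all prey gone) → extinct.
No further losses. Total secondary extinctions: 11.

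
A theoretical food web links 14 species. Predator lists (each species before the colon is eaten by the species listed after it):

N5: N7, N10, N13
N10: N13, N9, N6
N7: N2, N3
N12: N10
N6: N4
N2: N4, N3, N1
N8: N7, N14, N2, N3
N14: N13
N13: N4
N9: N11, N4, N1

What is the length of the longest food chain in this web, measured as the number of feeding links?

One longest chain: N12 → N10 → N9 → N11.
It has 4 species and 3 links.

3 links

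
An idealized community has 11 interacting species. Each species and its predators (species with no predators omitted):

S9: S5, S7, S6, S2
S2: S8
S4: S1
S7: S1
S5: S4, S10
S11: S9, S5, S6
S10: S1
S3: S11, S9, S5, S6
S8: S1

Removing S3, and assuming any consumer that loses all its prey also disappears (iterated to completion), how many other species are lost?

10

Remove S3.
Round 1: S11 (all prey gone) → extinct.
Round 2: S9 (all prey gone) → extinct.
Round 3: S5 (all prey gone), S7 (all prey gone), S6 (all prey gone), S2 (all prey gone) → extinct.
Round 4: S4 (all prey gone), S8 (all prey gone), S10 (all prey gone) → extinct.
Round 5: S1 (all prey gone) → extinct.
No further losses. Total secondary extinctions: 10.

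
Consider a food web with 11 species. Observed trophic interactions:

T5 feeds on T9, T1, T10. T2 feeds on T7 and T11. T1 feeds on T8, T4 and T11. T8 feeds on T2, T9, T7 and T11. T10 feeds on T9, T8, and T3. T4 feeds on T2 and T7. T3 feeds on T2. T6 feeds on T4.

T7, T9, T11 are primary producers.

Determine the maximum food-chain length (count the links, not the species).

One longest chain: T7 → T2 → T8 → T1 → T5.
It has 5 species and 4 links.

4 links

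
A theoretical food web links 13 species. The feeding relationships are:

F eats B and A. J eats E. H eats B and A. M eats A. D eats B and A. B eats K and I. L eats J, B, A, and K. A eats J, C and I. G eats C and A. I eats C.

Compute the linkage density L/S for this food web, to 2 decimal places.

There are L = 20 links among S = 13 species.
L/S = 20/13 = 1.5385 ≈ 1.54.

L/S = 1.54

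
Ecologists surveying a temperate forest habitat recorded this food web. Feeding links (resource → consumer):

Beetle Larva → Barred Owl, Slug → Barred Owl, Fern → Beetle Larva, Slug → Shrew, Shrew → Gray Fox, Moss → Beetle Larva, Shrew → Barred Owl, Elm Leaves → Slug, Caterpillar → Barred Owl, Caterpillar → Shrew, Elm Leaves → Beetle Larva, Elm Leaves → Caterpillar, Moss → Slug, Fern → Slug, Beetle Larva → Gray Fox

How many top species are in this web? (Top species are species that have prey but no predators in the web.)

Top species (has prey, but nothing eats it): Gray Fox, Barred Owl.
Count: 2.

2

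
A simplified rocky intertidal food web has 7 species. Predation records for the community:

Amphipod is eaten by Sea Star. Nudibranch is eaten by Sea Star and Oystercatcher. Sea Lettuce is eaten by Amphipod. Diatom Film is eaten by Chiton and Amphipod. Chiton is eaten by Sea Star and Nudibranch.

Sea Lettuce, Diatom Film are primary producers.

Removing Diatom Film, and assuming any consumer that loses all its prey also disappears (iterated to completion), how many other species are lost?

Remove Diatom Film.
Round 1: Chiton (all prey gone) → extinct.
Round 2: Nudibranch (all prey gone) → extinct.
Round 3: Oystercatcher (all prey gone) → extinct.
No further losses. Total secondary extinctions: 3.

3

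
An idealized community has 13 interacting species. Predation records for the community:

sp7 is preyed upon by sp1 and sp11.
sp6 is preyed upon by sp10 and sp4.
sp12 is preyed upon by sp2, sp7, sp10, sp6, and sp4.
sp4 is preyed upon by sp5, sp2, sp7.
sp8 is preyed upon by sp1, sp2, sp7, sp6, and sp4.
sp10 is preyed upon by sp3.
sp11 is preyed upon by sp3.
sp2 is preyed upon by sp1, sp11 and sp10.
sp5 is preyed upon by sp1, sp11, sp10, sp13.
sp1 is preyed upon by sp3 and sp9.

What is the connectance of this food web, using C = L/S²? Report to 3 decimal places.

The web has S = 13 species and L = 28 feeding links.
C = L / S² = 28 / 169 = 0.1657 ≈ 0.166.

C = 0.166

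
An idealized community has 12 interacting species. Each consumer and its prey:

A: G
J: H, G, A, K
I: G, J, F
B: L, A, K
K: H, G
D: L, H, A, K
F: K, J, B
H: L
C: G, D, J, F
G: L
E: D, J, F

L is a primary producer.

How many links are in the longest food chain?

5 links

One longest chain: L → G → A → J → F → E.
It has 6 species and 5 links.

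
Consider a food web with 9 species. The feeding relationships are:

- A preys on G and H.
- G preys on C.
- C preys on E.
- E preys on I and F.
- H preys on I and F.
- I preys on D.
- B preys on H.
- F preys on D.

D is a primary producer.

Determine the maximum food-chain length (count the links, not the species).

One longest chain: D → F → E → C → G → A.
It has 6 species and 5 links.

5 links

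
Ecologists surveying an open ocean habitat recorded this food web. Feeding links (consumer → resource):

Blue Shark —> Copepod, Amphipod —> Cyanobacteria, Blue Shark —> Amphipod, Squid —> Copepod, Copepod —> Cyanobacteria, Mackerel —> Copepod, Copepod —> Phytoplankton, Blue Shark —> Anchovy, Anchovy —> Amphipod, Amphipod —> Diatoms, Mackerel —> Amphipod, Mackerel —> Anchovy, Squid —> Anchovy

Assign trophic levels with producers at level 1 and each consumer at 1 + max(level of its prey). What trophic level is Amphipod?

Cyanobacteria is a producer → level 1.
Amphipod eats Cyanobacteria (level 1); other prey at levels: Diatoms 1 → level 2.

Trophic level 2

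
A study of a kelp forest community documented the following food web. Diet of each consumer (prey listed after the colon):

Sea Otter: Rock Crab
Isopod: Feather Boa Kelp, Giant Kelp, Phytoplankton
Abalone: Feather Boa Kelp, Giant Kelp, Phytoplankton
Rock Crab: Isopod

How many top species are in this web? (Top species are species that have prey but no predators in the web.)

Top species (has prey, but nothing eats it): Abalone, Sea Otter.
Count: 2.

2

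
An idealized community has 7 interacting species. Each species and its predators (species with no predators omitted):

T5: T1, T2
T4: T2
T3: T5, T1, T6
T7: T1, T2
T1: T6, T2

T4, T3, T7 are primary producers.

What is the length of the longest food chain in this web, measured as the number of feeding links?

3 links

One longest chain: T3 → T5 → T1 → T6.
It has 4 species and 3 links.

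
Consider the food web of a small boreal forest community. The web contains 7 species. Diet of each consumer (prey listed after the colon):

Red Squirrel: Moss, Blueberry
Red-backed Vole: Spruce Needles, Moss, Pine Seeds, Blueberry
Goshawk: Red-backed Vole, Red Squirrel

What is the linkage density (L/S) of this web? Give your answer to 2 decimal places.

There are L = 8 links among S = 7 species.
L/S = 8/7 = 1.1429 ≈ 1.14.

L/S = 1.14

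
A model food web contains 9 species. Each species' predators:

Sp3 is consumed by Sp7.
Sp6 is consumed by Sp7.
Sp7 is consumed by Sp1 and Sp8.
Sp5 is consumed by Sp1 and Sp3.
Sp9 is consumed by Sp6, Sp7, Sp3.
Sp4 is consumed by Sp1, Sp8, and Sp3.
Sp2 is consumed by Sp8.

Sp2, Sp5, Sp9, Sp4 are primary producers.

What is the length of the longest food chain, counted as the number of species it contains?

One longest chain: Sp5 → Sp3 → Sp7 → Sp8.
It has 4 species and 3 links.

4 species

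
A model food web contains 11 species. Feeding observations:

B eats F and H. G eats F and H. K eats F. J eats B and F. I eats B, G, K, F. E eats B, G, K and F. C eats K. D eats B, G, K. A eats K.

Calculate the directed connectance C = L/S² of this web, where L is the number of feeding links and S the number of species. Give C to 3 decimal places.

The web has S = 11 species and L = 20 feeding links.
C = L / S² = 20 / 121 = 0.1653 ≈ 0.165.

C = 0.165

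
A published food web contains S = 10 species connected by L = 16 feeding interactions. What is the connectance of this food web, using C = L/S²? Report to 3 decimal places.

The web has S = 10 species and L = 16 feeding links.
C = L / S² = 16 / 100 = 0.1600 ≈ 0.160.

C = 0.160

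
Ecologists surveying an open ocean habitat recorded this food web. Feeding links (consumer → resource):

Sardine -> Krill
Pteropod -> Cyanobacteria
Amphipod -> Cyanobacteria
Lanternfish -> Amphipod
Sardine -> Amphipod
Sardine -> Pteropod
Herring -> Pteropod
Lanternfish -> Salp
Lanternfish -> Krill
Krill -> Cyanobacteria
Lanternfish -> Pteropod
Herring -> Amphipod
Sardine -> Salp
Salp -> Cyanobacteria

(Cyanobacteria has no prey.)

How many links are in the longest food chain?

One longest chain: Cyanobacteria → Pteropod → Herring.
It has 3 species and 2 links.

2 links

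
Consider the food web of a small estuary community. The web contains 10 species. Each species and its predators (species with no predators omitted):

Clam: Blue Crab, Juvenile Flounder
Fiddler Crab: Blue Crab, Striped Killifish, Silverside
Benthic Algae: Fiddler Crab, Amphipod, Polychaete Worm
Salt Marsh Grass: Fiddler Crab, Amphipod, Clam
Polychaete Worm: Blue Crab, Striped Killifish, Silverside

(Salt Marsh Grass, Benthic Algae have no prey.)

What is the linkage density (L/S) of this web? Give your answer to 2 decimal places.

There are L = 14 links among S = 10 species.
L/S = 14/10 = 1.4000 ≈ 1.40.

L/S = 1.40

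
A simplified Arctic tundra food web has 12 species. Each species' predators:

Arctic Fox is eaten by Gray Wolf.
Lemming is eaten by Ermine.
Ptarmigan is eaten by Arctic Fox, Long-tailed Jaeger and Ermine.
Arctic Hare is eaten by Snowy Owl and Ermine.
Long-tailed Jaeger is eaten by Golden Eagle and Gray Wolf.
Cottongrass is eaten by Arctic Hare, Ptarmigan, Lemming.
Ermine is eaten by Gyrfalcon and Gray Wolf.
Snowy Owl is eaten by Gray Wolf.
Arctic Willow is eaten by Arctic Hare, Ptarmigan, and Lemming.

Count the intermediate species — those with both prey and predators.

7

Intermediate species (has both prey and predators): Arctic Hare, Lemming, Ptarmigan, Arctic Fox, Long-tailed Jaeger, Snowy Owl, Ermine.
Count: 7.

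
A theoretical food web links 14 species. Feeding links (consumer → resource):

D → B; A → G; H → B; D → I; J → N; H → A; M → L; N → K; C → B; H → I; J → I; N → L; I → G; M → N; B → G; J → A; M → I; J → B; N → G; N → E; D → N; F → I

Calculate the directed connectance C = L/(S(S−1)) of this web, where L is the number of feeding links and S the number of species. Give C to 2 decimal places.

The web has S = 14 species and L = 22 feeding links.
C = L / (S(S−1)) = 22 / 182 = 0.1209 ≈ 0.12.

C = 0.12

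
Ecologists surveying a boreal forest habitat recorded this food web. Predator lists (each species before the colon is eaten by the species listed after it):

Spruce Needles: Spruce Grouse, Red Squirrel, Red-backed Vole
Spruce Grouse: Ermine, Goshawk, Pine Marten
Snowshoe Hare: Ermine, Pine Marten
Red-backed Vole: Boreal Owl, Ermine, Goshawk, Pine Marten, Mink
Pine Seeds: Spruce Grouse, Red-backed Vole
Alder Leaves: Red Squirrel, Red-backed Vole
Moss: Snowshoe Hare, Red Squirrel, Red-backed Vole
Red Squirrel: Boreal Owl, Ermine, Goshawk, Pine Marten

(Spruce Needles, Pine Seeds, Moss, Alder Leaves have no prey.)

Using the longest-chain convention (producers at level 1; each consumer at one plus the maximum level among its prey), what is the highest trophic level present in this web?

Producers (level 1): Spruce Needles, Pine Seeds, Moss, Alder Leaves.
Spruce Needles → Spruce Grouse → Goshawk gives Goshawk level 3.
No species has a prey at level 3, so no species reaches level 4.

3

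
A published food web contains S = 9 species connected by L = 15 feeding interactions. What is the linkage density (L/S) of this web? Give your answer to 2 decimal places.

L/S = 1.67

There are L = 15 links among S = 9 species.
L/S = 15/9 = 1.6667 ≈ 1.67.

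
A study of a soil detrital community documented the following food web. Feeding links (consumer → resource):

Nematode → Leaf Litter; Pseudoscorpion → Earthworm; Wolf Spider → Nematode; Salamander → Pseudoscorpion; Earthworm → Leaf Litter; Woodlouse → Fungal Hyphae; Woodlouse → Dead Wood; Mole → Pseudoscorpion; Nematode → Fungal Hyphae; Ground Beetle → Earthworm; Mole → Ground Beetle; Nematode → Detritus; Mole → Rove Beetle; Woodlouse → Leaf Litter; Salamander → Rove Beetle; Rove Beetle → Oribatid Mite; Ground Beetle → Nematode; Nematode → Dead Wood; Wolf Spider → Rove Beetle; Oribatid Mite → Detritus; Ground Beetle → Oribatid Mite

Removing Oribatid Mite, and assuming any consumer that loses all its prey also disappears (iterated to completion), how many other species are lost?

1

Remove Oribatid Mite.
Round 1: Rove Beetle (all prey gone) → extinct.
No further losses. Total secondary extinctions: 1.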